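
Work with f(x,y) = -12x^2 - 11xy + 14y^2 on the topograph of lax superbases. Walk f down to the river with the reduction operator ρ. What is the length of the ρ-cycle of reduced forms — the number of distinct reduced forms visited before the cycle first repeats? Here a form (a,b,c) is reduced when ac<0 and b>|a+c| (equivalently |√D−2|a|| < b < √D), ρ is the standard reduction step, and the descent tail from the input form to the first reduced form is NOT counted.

D = 793, ⌊√D⌋ = 28
descent: ρ → (14,11,-12)  [lands on river]
river: ρ → (-12,13,13)
river: ρ → (13,13,-12)
river: ρ → (-12,11,14)
river: ρ → (14,17,-9)
river: ρ → (-9,19,12)
river: ρ → (12,5,-16)
river: ρ → (-16,27,1)
river: ρ → (1,27,-16)
river: ρ → (-16,5,12)
river: ρ → (12,19,-9)
river: ρ → (-9,17,14)
ρ-cycle length = 12 (tail of 1 descent step not counted)

12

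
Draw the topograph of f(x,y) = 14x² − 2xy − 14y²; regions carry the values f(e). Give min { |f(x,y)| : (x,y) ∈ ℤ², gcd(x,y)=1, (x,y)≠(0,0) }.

descent: ρ → (-14,2,14)  [lands on river]
river: ρ → (14,26,-2)
river: ρ → (-2,26,14)
river: ρ → (14,2,-14)
river: ρ → (-14,26,2)
river: ρ → (2,26,-14)
closes: descent 1, river 6
min |a| on river = 2

2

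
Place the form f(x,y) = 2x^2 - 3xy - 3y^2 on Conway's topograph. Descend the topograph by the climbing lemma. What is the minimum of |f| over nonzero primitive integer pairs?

descent: ρ → (-3,3,2)  [lands on river]
river: ρ → (2,5,-1)
river: ρ → (-1,5,2)
river: ρ → (2,3,-3)
closes: descent 1, river 4
min |a| on river = 1

1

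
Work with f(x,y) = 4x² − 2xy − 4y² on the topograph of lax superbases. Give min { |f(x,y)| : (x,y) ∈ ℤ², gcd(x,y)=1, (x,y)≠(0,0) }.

descent: ρ → (-4,2,4)  [lands on river]
river: ρ → (4,6,-2)
river: ρ → (-2,6,4)
river: ρ → (4,2,-4)
river: ρ → (-4,6,2)
river: ρ → (2,6,-4)
closes: descent 1, river 6
min |a| on river = 2

2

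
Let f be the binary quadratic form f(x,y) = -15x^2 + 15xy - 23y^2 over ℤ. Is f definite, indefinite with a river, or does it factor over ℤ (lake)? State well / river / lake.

D = b²−4ac = 15² − 4·(-15)·(-23) = -1155
D < 0 ⇒ definite ⇒ every region one sign ⇒ single well

well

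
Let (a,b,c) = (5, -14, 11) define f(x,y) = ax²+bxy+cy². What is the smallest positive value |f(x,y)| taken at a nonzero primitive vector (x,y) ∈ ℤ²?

translate: b→-4 (≡-14 mod 10), so (5,-14,11)→(5,-4,2)
flip: (5,-4,2)→(2,4,5)
translate: b→0 (≡4 mod 4), so (2,4,5)→(2,0,3)
reduced (well bottom): (2,0,3) with a≤c, −a<b≤a
well minimum = a = 2

2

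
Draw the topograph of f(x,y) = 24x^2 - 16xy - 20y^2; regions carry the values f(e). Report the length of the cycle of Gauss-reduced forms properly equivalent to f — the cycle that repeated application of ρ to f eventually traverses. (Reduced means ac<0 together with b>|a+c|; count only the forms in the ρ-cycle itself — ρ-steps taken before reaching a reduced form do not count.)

D = 2176, ⌊√D⌋ = 46
descent: ρ → (-20,16,24)  [lands on river]
river: ρ → (24,32,-12)
river: ρ → (-12,40,12)
river: ρ → (12,32,-24)
river: ρ → (-24,16,20)
river: ρ → (20,24,-20)
ρ-cycle length = 6 (tail of 1 descent step not counted)

6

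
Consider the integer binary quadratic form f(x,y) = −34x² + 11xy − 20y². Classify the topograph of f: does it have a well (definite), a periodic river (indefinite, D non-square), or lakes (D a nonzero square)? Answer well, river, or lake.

D = b²−4ac = 11² − 4·(-34)·(-20) = -2599
D < 0 ⇒ definite ⇒ every region one sign ⇒ single well

well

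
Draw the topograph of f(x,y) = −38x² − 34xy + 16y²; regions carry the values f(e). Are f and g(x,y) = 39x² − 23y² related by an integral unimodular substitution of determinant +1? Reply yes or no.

D₁ = 3588, D₂ = 3588
river cycle of f (length 6): (16, 34, -38), (-38, 42, 12), (12, 54, -14), (-14, 58, 4), (4, 54, -42), (-42, 30, 16)
river cycle of g (length 6): (-23, 46, 16), (16, 50, -17), (-17, 52, 13), (13, 52, -17), (-17, 50, 16), (16, 46, -23)
cycles differ ⇒ inequivalent

no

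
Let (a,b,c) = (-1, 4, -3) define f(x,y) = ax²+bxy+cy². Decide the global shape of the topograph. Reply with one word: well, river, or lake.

D = b²−4ac = 4² − 4·(-1)·(-3) = 4
D = 2² is a perfect square ⇒ form factors over ℤ ⇒ lakes

lake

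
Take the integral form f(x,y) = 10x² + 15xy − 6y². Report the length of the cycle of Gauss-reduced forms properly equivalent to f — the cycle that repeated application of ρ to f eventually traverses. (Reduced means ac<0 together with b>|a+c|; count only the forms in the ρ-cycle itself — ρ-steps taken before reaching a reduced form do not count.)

D = 465, ⌊√D⌋ = 21
river: ρ → (-6,21,1)
river: ρ → (1,21,-6)
river: ρ → (-6,15,10)
river: ρ → (10,5,-11)
river: ρ → (-11,17,4)
river: ρ → (4,15,-15)
river: ρ → (-15,15,4)
river: ρ → (4,17,-11)
river: ρ → (-11,5,10)
river: ρ → (10,15,-6)
ρ-cycle length = 10 (tail of 0 descent steps not counted)

10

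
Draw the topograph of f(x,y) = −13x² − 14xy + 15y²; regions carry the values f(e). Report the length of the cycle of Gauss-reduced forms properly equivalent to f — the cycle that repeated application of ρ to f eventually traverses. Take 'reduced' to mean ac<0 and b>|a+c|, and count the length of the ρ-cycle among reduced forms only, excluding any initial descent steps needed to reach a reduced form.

D = 976, ⌊√D⌋ = 31
descent: ρ → (15,14,-13)  [lands on river]
river: ρ → (-13,12,16)
river: ρ → (16,20,-9)
river: ρ → (-9,16,20)
river: ρ → (20,24,-5)
river: ρ → (-5,26,15)
river: ρ → (15,4,-16)
river: ρ → (-16,28,3)
river: ρ → (3,26,-25)
river: ρ → (-25,24,4)
river: ρ → (4,24,-25)
river: ρ → (-25,26,3)
river: ρ → (3,28,-16)
river: ρ → (-16,4,15)
river: ρ → (15,26,-5)
river: ρ → (-5,24,20)
river: ρ → (20,16,-9)
river: ρ → (-9,20,16)
river: ρ → (16,12,-13)
river: ρ → (-13,14,15)
river: ρ → (15,16,-12)
river: ρ → (-12,8,19)
river: ρ → (19,30,-1)
river: ρ → (-1,30,19)
river: ρ → (19,8,-12)
river: ρ → (-12,16,15)
ρ-cycle length = 26 (tail of 1 descent step not counted)

26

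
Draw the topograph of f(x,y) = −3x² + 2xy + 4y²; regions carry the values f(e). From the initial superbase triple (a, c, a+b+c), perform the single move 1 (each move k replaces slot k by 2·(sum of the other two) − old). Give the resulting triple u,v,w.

start (-3,4,3) = (f(1,0),f(0,1),f(1,1))
replace slot 1: 2·(4+3) − (-3) = 17 → (17,4,3)

17,4,3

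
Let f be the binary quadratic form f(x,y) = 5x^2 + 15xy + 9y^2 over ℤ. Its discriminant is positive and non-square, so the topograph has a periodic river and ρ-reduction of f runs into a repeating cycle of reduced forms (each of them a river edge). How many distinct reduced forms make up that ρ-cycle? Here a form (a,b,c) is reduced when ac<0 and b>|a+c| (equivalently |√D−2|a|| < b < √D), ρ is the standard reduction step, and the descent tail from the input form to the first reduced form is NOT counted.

D = 45, ⌊√D⌋ = 6
descent: ρ → (9,3,-1)
descent: ρ → (-1,5,5)  [lands on river]
river: ρ → (5,5,-1)
ρ-cycle length = 2 (tail of 2 descent steps not counted)

2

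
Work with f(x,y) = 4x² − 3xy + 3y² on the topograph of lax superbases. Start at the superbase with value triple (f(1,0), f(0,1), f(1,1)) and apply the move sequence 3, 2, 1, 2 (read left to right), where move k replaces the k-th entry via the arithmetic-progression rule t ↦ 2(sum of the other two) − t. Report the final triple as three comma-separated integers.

start (4,3,4) = (f(1,0),f(0,1),f(1,1))
replace slot 3: 2·(4+3) − 4 = 10 → (4,3,10)
replace slot 2: 2·(4+10) − 3 = 25 → (4,25,10)
replace slot 1: 2·(25+10) − 4 = 66 → (66,25,10)
replace slot 2: 2·(66+10) − 25 = 127 → (66,127,10)

66,127,10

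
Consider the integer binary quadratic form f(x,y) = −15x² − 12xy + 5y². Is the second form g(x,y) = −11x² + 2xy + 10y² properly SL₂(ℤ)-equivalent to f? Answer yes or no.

D₁ = 444, D₂ = 444
river cycle of f (length 6): (5, 12, -15), (-15, 18, 2), (2, 18, -15), (-15, 12, 5), (5, 18, -6), (-6, 18, 5)
river cycle of g (length 6): (10, 18, -3), (-3, 18, 10), (10, 2, -11), (-11, 20, 1), (1, 20, -11), (-11, 2, 10)
cycles differ ⇒ inequivalent

no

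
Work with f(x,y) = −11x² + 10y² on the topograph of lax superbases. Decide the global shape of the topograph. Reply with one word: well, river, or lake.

D = b²−4ac = 0² − 4·(-11)·10 = 440
D > 0 non-square ⇒ indefinite ⇒ periodic river

river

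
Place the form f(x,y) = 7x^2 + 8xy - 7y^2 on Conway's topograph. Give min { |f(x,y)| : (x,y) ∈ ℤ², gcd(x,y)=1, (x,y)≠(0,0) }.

river: ρ → (-7,6,8)
river: ρ → (8,10,-5)
river: ρ → (-5,10,8)
river: ρ → (8,6,-7)
river: ρ → (-7,8,7)
river: ρ → (7,6,-8)
river: ρ → (-8,10,5)
river: ρ → (5,10,-8)
river: ρ → (-8,6,7)
river: ρ → (7,8,-7)
closes: descent 0, river 10
min |a| on river = 5

5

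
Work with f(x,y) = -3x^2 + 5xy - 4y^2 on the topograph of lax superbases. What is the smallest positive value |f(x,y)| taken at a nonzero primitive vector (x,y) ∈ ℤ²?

translate: b→1 (≡-5 mod 6), so (3,-5,4)→(3,1,2)
flip: (3,1,2)→(2,-1,3)
reduced (well bottom): (2,-1,3) with a≤c, −a<b≤a
well minimum |f| = |-2| = 2 (negative-definite)

2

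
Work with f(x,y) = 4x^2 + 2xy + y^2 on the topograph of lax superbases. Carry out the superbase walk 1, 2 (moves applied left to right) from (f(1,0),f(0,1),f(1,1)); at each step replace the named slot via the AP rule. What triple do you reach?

start (4,1,7) = (f(1,0),f(0,1),f(1,1))
replace slot 1: 2·(1+7) − 4 = 12 → (12,1,7)
replace slot 2: 2·(12+7) − 1 = 37 → (12,37,7)

12,37,7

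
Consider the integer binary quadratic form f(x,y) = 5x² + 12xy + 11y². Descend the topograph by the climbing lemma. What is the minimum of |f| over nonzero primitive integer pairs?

translate: b→2 (≡12 mod 10), so (5,12,11)→(5,2,4)
flip: (5,2,4)→(4,-2,5)
reduced (well bottom): (4,-2,5) with a≤c, −a<b≤a
well minimum = a = 4

4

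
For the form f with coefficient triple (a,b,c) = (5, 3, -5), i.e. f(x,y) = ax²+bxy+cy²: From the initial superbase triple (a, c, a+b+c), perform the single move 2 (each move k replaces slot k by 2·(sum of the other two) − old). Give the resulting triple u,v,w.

start (5,-5,3) = (f(1,0),f(0,1),f(1,1))
replace slot 2: 2·(5+3) − (-5) = 21 → (5,21,3)

5,21,3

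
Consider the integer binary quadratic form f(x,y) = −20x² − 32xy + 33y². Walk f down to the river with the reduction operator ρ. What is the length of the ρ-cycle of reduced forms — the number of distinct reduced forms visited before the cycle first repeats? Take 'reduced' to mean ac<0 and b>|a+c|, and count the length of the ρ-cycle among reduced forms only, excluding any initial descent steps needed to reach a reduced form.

D = 3664, ⌊√D⌋ = 60
descent: ρ → (33,32,-20)  [lands on river]
river: ρ → (-20,48,17)
river: ρ → (17,54,-11)
river: ρ → (-11,56,12)
river: ρ → (12,40,-43)
river: ρ → (-43,46,9)
river: ρ → (9,44,-48)
river: ρ → (-48,52,5)
river: ρ → (5,58,-15)
river: ρ → (-15,32,44)
river: ρ → (44,56,-3)
river: ρ → (-3,58,25)
river: ρ → (25,42,-19)
river: ρ → (-19,34,33)
ρ-cycle length = 14 (tail of 1 descent step not counted)

14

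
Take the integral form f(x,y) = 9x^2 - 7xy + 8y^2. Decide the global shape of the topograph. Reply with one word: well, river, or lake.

D = b²−4ac = (-7)² − 4·9·8 = -239
D < 0 ⇒ definite ⇒ every region one sign ⇒ single well

well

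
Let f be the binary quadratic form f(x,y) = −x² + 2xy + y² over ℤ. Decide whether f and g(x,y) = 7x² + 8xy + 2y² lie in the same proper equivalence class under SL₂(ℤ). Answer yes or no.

D₁ = 8, D₂ = 8
river cycle of f (length 2): (1, 2, -1), (-1, 2, 1)
river cycle of g (length 2): (-1, 2, 1), (1, 2, -1)
cycles coincide ⇒ equivalent

yes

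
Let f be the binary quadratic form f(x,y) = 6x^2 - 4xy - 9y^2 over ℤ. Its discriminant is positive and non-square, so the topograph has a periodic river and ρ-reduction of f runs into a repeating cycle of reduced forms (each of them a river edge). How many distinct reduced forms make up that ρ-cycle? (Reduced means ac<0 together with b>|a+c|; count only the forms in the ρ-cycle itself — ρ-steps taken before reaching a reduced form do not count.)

D = 232, ⌊√D⌋ = 15
descent: ρ → (-9,4,6)  [lands on river]
river: ρ → (6,8,-7)
river: ρ → (-7,6,7)
river: ρ → (7,8,-6)
river: ρ → (-6,4,9)
river: ρ → (9,14,-1)
river: ρ → (-1,14,9)
river: ρ → (9,4,-6)
river: ρ → (-6,8,7)
river: ρ → (7,6,-7)
river: ρ → (-7,8,6)
river: ρ → (6,4,-9)
river: ρ → (-9,14,1)
river: ρ → (1,14,-9)
ρ-cycle length = 14 (tail of 1 descent step not counted)

14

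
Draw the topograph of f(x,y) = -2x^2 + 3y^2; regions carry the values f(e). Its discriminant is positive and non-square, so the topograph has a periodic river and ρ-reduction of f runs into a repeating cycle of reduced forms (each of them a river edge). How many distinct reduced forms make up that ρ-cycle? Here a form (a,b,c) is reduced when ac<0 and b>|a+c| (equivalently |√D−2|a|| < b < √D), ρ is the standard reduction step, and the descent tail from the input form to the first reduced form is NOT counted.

D = 24, ⌊√D⌋ = 4
descent: ρ → (3,0,-2)
descent: ρ → (-2,4,1)  [lands on river]
river: ρ → (1,4,-2)
ρ-cycle length = 2 (tail of 2 descent steps not counted)

2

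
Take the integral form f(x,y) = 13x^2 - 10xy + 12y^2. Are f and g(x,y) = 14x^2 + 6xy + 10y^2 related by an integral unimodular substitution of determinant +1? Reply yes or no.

D₁ = -524, D₂ = -524
f: flip: (13,-10,12)→(12,10,13)
f: reduced (well bottom): (12,10,13) with a≤c, −a<b≤a
g: flip: (14,6,10)→(10,-6,14)
g: reduced (well bottom): (10,-6,14) with a≤c, −a<b≤a
reduced forms (12, 10, 13) vs (10, -6, 14) ⇒ inequivalent

no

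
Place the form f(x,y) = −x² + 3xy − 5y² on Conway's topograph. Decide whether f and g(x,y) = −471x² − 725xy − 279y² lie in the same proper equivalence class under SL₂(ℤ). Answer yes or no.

D₁ = -11, D₂ = -11
f is negative-definite; reduce −f:
−f: translate: b→1 (≡-3 mod 2), so (1,-3,5)→(1,1,3)
−f: reduced (well bottom): (1,1,3) with a≤c, −a<b≤a
flip sign back: reduced form of f is (-1,-1,-3)
g is negative-definite; reduce −g:
−g: translate: b→-217 (≡725 mod 942), so (471,725,279)→(471,-217,25)
−g: flip: (471,-217,25)→(25,217,471)
−g: translate: b→17 (≡217 mod 50), so (25,217,471)→(25,17,3)
−g: flip: (25,17,3)→(3,-17,25)
−g: translate: b→1 (≡-17 mod 6), so (3,-17,25)→(3,1,1)
−g: flip: (3,1,1)→(1,-1,3)
−g: translate: b→1 (≡-1 mod 2), so (1,-1,3)→(1,1,3)
−g: reduced (well bottom): (1,1,3) with a≤c, −a<b≤a
flip sign back: reduced form of g is (-1,-1,-3)
reduced forms (-1, -1, -3) vs (-1, -1, -3) ⇒ equivalent

yes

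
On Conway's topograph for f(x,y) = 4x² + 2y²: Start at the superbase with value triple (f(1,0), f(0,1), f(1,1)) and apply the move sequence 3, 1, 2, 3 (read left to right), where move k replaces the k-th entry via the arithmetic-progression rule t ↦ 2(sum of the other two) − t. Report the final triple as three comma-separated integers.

start (4,2,6) = (f(1,0),f(0,1),f(1,1))
replace slot 3: 2·(4+2) − 6 = 6 → (4,2,6)
replace slot 1: 2·(2+6) − 4 = 12 → (12,2,6)
replace slot 2: 2·(12+6) − 2 = 34 → (12,34,6)
replace slot 3: 2·(12+34) − 6 = 86 → (12,34,86)

12,34,86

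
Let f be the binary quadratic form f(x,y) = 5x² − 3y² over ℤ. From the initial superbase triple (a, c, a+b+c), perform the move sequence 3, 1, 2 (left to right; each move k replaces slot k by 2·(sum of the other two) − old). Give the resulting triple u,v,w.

start (5,-3,2) = (f(1,0),f(0,1),f(1,1))
replace slot 3: 2·(5+(-3)) − 2 = 2 → (5,-3,2)
replace slot 1: 2·((-3)+2) − 5 = -7 → (-7,-3,2)
replace slot 2: 2·((-7)+2) − (-3) = -7 → (-7,-7,2)

-7,-7,2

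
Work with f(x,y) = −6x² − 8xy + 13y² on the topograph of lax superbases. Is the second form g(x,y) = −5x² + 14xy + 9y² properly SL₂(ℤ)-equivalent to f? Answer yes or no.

D₁ = 376, D₂ = 376
river cycle of f (length 16): (13, 8, -6), (-6, 16, 5), (5, 14, -9), (-9, 4, 10), (10, 16, -3), (-3, 14, 15), (15, 16, -2), (-2, 16, 15), (15, 14, -3), (-3, 16, 10), … (6 more)
river cycle of g (length 16): (9, 4, -10), (-10, 16, 3), (3, 14, -15), (-15, 16, 2), (2, 16, -15), (-15, 14, 3), (3, 16, -10), (-10, 4, 9), (9, 14, -5), (-5, 16, 6), … (6 more)
cycles differ ⇒ inequivalent

no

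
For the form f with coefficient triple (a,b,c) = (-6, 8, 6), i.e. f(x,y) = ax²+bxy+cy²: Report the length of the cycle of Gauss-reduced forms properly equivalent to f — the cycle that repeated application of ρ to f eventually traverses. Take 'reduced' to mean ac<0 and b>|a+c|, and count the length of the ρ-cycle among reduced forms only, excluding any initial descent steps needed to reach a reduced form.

D = 208, ⌊√D⌋ = 14
river: ρ → (6,4,-8)
river: ρ → (-8,12,2)
river: ρ → (2,12,-8)
river: ρ → (-8,4,6)
river: ρ → (6,8,-6)
river: ρ → (-6,4,8)
river: ρ → (8,12,-2)
river: ρ → (-2,12,8)
river: ρ → (8,4,-6)
river: ρ → (-6,8,6)
ρ-cycle length = 10 (tail of 0 descent steps not counted)

10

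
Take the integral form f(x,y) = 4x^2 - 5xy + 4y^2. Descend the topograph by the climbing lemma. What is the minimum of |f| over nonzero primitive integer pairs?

translate: b→3 (≡-5 mod 8), so (4,-5,4)→(4,3,3)
flip: (4,3,3)→(3,-3,4)
translate: b→3 (≡-3 mod 6), so (3,-3,4)→(3,3,4)
reduced (well bottom): (3,3,4) with a≤c, −a<b≤a
well minimum = a = 3

3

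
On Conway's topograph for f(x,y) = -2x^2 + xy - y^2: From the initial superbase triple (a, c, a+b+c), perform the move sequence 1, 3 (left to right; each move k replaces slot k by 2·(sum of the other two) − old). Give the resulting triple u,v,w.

start (-2,-1,-2) = (f(1,0),f(0,1),f(1,1))
replace slot 1: 2·((-1)+(-2)) − (-2) = -4 → (-4,-1,-2)
replace slot 3: 2·((-4)+(-1)) − (-2) = -8 → (-4,-1,-8)

-4,-1,-8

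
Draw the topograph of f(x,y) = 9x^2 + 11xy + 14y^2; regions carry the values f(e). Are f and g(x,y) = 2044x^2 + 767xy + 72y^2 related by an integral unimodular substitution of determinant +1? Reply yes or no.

D₁ = -383, D₂ = -383
f: translate: b→-7 (≡11 mod 18), so (9,11,14)→(9,-7,12)
f: reduced (well bottom): (9,-7,12) with a≤c, −a<b≤a
g: flip: (2044,767,72)→(72,-767,2044)
g: translate: b→-47 (≡-767 mod 144), so (72,-767,2044)→(72,-47,9)
g: flip: (72,-47,9)→(9,47,72)
g: translate: b→-7 (≡47 mod 18), so (9,47,72)→(9,-7,12)
g: reduced (well bottom): (9,-7,12) with a≤c, −a<b≤a
reduced forms (9, -7, 12) vs (9, -7, 12) ⇒ equivalent

yes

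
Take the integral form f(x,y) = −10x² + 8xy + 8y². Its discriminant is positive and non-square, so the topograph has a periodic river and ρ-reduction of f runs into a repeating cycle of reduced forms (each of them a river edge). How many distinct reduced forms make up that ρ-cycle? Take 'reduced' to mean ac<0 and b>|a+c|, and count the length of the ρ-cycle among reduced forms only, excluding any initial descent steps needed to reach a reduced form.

D = 384, ⌊√D⌋ = 19
river: ρ → (8,8,-10)
river: ρ → (-10,12,6)
river: ρ → (6,12,-10)
river: ρ → (-10,8,8)
ρ-cycle length = 4 (tail of 0 descent steps not counted)

4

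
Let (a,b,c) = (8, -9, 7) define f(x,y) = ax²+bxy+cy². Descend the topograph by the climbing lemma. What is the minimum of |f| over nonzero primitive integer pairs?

translate: b→7 (≡-9 mod 16), so (8,-9,7)→(8,7,6)
flip: (8,7,6)→(6,-7,8)
translate: b→5 (≡-7 mod 12), so (6,-7,8)→(6,5,7)
reduced (well bottom): (6,5,7) with a≤c, −a<b≤a
well minimum = a = 6

6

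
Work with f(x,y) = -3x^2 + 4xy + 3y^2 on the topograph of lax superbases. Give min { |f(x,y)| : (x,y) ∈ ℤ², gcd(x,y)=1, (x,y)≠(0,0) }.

river: ρ → (3,2,-4)
river: ρ → (-4,6,1)
river: ρ → (1,6,-4)
river: ρ → (-4,2,3)
river: ρ → (3,4,-3)
river: ρ → (-3,2,4)
river: ρ → (4,6,-1)
river: ρ → (-1,6,4)
river: ρ → (4,2,-3)
river: ρ → (-3,4,3)
closes: descent 0, river 10
min |a| on river = 1

1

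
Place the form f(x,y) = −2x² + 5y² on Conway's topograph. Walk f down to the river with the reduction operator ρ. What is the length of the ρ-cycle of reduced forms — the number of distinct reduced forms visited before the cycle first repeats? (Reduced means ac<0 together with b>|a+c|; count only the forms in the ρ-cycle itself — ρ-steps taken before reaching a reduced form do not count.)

D = 40, ⌊√D⌋ = 6
descent: ρ → (5,0,-2)
descent: ρ → (-2,4,3)  [lands on river]
river: ρ → (3,2,-3)
river: ρ → (-3,4,2)
river: ρ → (2,4,-3)
river: ρ → (-3,2,3)
river: ρ → (3,4,-2)
ρ-cycle length = 6 (tail of 2 descent steps not counted)

6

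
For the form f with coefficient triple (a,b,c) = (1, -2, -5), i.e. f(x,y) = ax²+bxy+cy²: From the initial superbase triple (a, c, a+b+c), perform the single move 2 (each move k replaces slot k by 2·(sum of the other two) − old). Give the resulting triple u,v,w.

start (1,-5,-6) = (f(1,0),f(0,1),f(1,1))
replace slot 2: 2·(1+(-6)) − (-5) = -5 → (1,-5,-6)

1,-5,-6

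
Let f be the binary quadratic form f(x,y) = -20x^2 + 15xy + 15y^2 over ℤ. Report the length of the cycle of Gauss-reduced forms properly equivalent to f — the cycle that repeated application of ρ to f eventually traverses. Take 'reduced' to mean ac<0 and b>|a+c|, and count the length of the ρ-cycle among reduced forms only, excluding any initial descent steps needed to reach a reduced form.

D = 1425, ⌊√D⌋ = 37
river: ρ → (15,15,-20)
river: ρ → (-20,25,10)
river: ρ → (10,35,-5)
river: ρ → (-5,35,10)
river: ρ → (10,25,-20)
river: ρ → (-20,15,15)
ρ-cycle length = 6 (tail of 0 descent steps not counted)

6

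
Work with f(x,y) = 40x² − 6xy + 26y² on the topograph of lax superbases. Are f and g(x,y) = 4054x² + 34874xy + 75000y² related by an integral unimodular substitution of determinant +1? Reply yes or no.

D₁ = -4124, D₂ = -4124
f: flip: (40,-6,26)→(26,6,40)
f: reduced (well bottom): (26,6,40) with a≤c, −a<b≤a
g: translate: b→2442 (≡34874 mod 8108), so (4054,34874,75000)→(4054,2442,368)
g: flip: (4054,2442,368)→(368,-2442,4054)
g: translate: b→-234 (≡-2442 mod 736), so (368,-2442,4054)→(368,-234,40)
g: flip: (368,-234,40)→(40,234,368)
g: translate: b→-6 (≡234 mod 80), so (40,234,368)→(40,-6,26)
g: flip: (40,-6,26)→(26,6,40)
g: reduced (well bottom): (26,6,40) with a≤c, −a<b≤a
reduced forms (26, 6, 40) vs (26, 6, 40) ⇒ equivalent

yes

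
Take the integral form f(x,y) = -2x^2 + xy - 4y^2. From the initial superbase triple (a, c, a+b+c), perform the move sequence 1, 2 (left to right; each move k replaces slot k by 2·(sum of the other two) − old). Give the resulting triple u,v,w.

start (-2,-4,-5) = (f(1,0),f(0,1),f(1,1))
replace slot 1: 2·((-4)+(-5)) − (-2) = -16 → (-16,-4,-5)
replace slot 2: 2·((-16)+(-5)) − (-4) = -38 → (-16,-38,-5)

-16,-38,-5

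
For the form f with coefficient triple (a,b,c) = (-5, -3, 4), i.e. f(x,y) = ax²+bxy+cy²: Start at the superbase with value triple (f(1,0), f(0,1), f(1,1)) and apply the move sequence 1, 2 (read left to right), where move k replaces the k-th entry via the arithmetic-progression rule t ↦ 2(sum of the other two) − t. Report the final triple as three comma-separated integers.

start (-5,4,-4) = (f(1,0),f(0,1),f(1,1))
replace slot 1: 2·(4+(-4)) − (-5) = 5 → (5,4,-4)
replace slot 2: 2·(5+(-4)) − 4 = -2 → (5,-2,-4)

5,-2,-4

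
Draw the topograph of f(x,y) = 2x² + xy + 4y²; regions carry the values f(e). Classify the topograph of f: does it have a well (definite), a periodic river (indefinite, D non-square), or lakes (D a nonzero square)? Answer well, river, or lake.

D = b²−4ac = 1² − 4·2·4 = -31
D < 0 ⇒ definite ⇒ every region one sign ⇒ single well

well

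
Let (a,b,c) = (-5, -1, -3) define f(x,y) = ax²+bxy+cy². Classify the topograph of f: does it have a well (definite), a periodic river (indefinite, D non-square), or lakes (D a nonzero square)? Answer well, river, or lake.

D = b²−4ac = (-1)² − 4·(-5)·(-3) = -59
D < 0 ⇒ definite ⇒ every region one sign ⇒ single well

well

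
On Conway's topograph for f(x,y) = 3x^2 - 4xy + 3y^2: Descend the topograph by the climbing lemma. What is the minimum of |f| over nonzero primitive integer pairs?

translate: b→2 (≡-4 mod 6), so (3,-4,3)→(3,2,2)
flip: (3,2,2)→(2,-2,3)
translate: b→2 (≡-2 mod 4), so (2,-2,3)→(2,2,3)
reduced (well bottom): (2,2,3) with a≤c, −a<b≤a
well minimum = a = 2

2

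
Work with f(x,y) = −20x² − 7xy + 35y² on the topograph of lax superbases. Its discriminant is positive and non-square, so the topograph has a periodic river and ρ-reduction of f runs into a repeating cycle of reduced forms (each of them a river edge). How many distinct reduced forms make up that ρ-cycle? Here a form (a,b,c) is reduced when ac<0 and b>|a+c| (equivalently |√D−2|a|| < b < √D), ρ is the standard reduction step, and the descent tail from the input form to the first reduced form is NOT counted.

D = 2849, ⌊√D⌋ = 53
descent: ρ → (35,7,-20)
descent: ρ → (-20,33,22)  [lands on river]
river: ρ → (22,11,-31)
river: ρ → (-31,51,2)
river: ρ → (2,53,-5)
river: ρ → (-5,47,32)
river: ρ → (32,17,-20)
river: ρ → (-20,23,29)
river: ρ → (29,35,-14)
river: ρ → (-14,49,8)
river: ρ → (8,47,-20)
ρ-cycle length = 10 (tail of 2 descent steps not counted)

10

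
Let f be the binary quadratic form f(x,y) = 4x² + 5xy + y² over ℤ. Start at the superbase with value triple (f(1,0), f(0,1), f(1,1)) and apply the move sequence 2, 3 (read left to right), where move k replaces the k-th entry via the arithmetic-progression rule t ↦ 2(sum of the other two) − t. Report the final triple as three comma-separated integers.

start (4,1,10) = (f(1,0),f(0,1),f(1,1))
replace slot 2: 2·(4+10) − 1 = 27 → (4,27,10)
replace slot 3: 2·(4+27) − 10 = 52 → (4,27,52)

4,27,52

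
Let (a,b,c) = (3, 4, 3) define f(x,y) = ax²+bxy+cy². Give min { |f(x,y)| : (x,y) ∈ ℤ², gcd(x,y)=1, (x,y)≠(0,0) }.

translate: b→-2 (≡4 mod 6), so (3,4,3)→(3,-2,2)
flip: (3,-2,2)→(2,2,3)
reduced (well bottom): (2,2,3) with a≤c, −a<b≤a
well minimum = a = 2

2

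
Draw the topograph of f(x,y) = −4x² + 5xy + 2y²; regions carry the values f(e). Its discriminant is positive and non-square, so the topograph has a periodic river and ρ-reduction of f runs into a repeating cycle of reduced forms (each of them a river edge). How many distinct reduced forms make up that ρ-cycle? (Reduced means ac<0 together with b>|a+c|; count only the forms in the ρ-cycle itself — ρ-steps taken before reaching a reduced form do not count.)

D = 57, ⌊√D⌋ = 7
river: ρ → (2,7,-1)
river: ρ → (-1,7,2)
river: ρ → (2,5,-4)
river: ρ → (-4,3,3)
river: ρ → (3,3,-4)
river: ρ → (-4,5,2)
ρ-cycle length = 6 (tail of 0 descent steps not counted)

6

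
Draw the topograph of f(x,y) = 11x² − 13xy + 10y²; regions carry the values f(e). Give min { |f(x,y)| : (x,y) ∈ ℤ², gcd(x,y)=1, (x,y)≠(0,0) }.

translate: b→9 (≡-13 mod 22), so (11,-13,10)→(11,9,8)
flip: (11,9,8)→(8,-9,11)
translate: b→7 (≡-9 mod 16), so (8,-9,11)→(8,7,10)
reduced (well bottom): (8,7,10) with a≤c, −a<b≤a
well minimum = a = 8

8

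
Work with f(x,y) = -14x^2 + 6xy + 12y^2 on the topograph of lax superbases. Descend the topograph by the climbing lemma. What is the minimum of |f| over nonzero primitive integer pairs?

river: ρ → (12,18,-8)
river: ρ → (-8,14,16)
river: ρ → (16,18,-6)
river: ρ → (-6,18,16)
river: ρ → (16,14,-8)
river: ρ → (-8,18,12)
river: ρ → (12,6,-14)
river: ρ → (-14,22,4)
river: ρ → (4,26,-2)
river: ρ → (-2,26,4)
river: ρ → (4,22,-14)
river: ρ → (-14,6,12)
closes: descent 0, river 12
min |a| on river = 2

2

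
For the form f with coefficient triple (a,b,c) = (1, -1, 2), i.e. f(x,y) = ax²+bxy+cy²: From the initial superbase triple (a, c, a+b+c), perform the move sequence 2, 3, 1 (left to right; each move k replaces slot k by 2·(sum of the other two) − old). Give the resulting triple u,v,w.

start (1,2,2) = (f(1,0),f(0,1),f(1,1))
replace slot 2: 2·(1+2) − 2 = 4 → (1,4,2)
replace slot 3: 2·(1+4) − 2 = 8 → (1,4,8)
replace slot 1: 2·(4+8) − 1 = 23 → (23,4,8)

23,4,8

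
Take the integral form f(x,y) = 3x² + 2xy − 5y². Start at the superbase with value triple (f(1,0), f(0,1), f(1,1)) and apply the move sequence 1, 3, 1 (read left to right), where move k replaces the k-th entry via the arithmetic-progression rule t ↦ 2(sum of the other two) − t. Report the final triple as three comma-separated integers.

start (3,-5,0) = (f(1,0),f(0,1),f(1,1))
replace slot 1: 2·((-5)+0) − 3 = -13 → (-13,-5,0)
replace slot 3: 2·((-13)+(-5)) − 0 = -36 → (-13,-5,-36)
replace slot 1: 2·((-5)+(-36)) − (-13) = -69 → (-69,-5,-36)

-69,-5,-36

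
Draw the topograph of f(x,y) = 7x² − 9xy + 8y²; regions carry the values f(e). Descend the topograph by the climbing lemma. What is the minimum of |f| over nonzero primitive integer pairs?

translate: b→5 (≡-9 mod 14), so (7,-9,8)→(7,5,6)
flip: (7,5,6)→(6,-5,7)
reduced (well bottom): (6,-5,7) with a≤c, −a<b≤a
well minimum = a = 6

6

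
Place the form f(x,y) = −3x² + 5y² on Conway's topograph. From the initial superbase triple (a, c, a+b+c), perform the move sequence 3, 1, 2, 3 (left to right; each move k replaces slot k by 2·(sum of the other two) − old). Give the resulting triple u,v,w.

start (-3,5,2) = (f(1,0),f(0,1),f(1,1))
replace slot 3: 2·((-3)+5) − 2 = 2 → (-3,5,2)
replace slot 1: 2·(5+2) − (-3) = 17 → (17,5,2)
replace slot 2: 2·(17+2) − 5 = 33 → (17,33,2)
replace slot 3: 2·(17+33) − 2 = 98 → (17,33,98)

17,33,98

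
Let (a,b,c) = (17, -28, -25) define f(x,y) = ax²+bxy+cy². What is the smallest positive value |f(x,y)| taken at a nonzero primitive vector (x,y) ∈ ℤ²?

descent: ρ → (-25,28,17)  [lands on river]
river: ρ → (17,40,-13)
river: ρ → (-13,38,20)
river: ρ → (20,42,-9)
river: ρ → (-9,48,5)
river: ρ → (5,42,-36)
river: ρ → (-36,30,11)
river: ρ → (11,36,-27)
river: ρ → (-27,18,20)
river: ρ → (20,22,-25)
closes: descent 1, river 10
min |a| on river = 5

5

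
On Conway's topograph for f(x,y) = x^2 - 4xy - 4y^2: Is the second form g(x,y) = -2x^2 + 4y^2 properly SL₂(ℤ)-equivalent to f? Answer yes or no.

D₁ = 32, D₂ = 32
river cycle of f (length 2): (-4, 4, 1), (1, 4, -4)
river cycle of g (length 2): (-2, 4, 2), (2, 4, -2)
cycles differ ⇒ inequivalent

no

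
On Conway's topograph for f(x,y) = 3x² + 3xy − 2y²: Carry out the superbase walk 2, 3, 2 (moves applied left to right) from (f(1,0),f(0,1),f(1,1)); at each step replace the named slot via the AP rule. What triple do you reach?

start (3,-2,4) = (f(1,0),f(0,1),f(1,1))
replace slot 2: 2·(3+4) − (-2) = 16 → (3,16,4)
replace slot 3: 2·(3+16) − 4 = 34 → (3,16,34)
replace slot 2: 2·(3+34) − 16 = 58 → (3,58,34)

3,58,34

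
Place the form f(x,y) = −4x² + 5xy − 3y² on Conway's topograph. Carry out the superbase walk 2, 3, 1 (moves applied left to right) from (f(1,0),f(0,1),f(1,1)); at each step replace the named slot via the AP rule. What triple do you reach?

start (-4,-3,-2) = (f(1,0),f(0,1),f(1,1))
replace slot 2: 2·((-4)+(-2)) − (-3) = -9 → (-4,-9,-2)
replace slot 3: 2·((-4)+(-9)) − (-2) = -24 → (-4,-9,-24)
replace slot 1: 2·((-9)+(-24)) − (-4) = -62 → (-62,-9,-24)

-62,-9,-24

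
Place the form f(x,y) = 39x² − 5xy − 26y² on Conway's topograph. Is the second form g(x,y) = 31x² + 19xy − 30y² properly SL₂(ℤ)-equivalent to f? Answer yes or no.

D₁ = 4081, D₂ = 4081
river cycle of f (length 28): (-26, 57, 8), (8, 55, -33), (-33, 11, 30), (30, 49, -14), (-14, 63, 2), (2, 61, -45), (-45, 29, 18), (18, 43, -31), (-31, 19, 30), (30, 41, -20), … (18 more)
river cycle of g (length 28): (-30, 41, 20), (20, 39, -32), (-32, 25, 27), (27, 29, -30), (-30, 31, 26), (26, 21, -35), (-35, 49, 12), (12, 47, -39), (-39, 31, 20), (20, 49, -21), … (18 more)
cycles differ ⇒ inequivalent

no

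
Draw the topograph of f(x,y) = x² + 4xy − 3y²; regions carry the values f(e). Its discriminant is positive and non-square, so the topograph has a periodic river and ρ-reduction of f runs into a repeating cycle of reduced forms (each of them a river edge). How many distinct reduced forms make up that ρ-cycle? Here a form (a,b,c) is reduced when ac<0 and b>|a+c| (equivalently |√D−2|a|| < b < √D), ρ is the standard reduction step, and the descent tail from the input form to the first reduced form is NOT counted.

D = 28, ⌊√D⌋ = 5
river: ρ → (-3,2,2)
river: ρ → (2,2,-3)
river: ρ → (-3,4,1)
river: ρ → (1,4,-3)
ρ-cycle length = 4 (tail of 0 descent steps not counted)

4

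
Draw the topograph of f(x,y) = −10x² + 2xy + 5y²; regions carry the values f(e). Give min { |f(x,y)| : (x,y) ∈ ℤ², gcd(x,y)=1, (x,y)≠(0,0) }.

descent: ρ → (5,8,-7)  [lands on river]
river: ρ → (-7,6,6)
river: ρ → (6,6,-7)
river: ρ → (-7,8,5)
river: ρ → (5,12,-3)
river: ρ → (-3,12,5)
closes: descent 1, river 6
min |a| on river = 3

3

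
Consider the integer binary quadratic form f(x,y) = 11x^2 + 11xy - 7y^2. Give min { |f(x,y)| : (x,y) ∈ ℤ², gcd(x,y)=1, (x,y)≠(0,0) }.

river: ρ → (-7,17,5)
river: ρ → (5,13,-13)
river: ρ → (-13,13,5)
river: ρ → (5,17,-7)
river: ρ → (-7,11,11)
river: ρ → (11,11,-7)
closes: descent 0, river 6
min |a| on river = 5

5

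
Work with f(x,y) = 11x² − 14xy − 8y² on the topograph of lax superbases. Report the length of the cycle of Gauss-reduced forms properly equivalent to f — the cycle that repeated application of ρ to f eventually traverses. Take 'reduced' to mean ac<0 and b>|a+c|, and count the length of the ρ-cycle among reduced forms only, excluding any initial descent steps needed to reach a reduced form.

D = 548, ⌊√D⌋ = 23
descent: ρ → (-8,14,11)  [lands on river]
river: ρ → (11,8,-11)
river: ρ → (-11,14,8)
river: ρ → (8,18,-7)
river: ρ → (-7,10,16)
river: ρ → (16,22,-1)
river: ρ → (-1,22,16)
river: ρ → (16,10,-7)
river: ρ → (-7,18,8)
river: ρ → (8,14,-11)
river: ρ → (-11,8,11)
river: ρ → (11,14,-8)
river: ρ → (-8,18,7)
river: ρ → (7,10,-16)
river: ρ → (-16,22,1)
river: ρ → (1,22,-16)
river: ρ → (-16,10,7)
river: ρ → (7,18,-8)
ρ-cycle length = 18 (tail of 1 descent step not counted)

18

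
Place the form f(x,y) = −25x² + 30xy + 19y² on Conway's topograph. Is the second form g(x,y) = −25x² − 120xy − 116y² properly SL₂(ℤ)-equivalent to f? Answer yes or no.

D₁ = 2800, D₂ = 2800
river cycle of f (length 16): (19, 46, -9), (-9, 44, 24), (24, 52, -1), (-1, 52, 24), (24, 44, -9), (-9, 46, 19), (19, 30, -25), (-25, 20, 24), (24, 28, -21), (-21, 14, 31), … (6 more)
river cycle of g (length 16): (-21, 28, 24), (24, 20, -25), (-25, 30, 19), (19, 46, -9), (-9, 44, 24), (24, 52, -1), (-1, 52, 24), (24, 44, -9), (-9, 46, 19), (19, 30, -25), … (6 more)
cycles coincide ⇒ equivalent

yes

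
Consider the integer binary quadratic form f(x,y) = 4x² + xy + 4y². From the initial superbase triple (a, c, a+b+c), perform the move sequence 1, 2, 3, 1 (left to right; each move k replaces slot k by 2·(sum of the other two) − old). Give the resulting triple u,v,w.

start (4,4,9) = (f(1,0),f(0,1),f(1,1))
replace slot 1: 2·(4+9) − 4 = 22 → (22,4,9)
replace slot 2: 2·(22+9) − 4 = 58 → (22,58,9)
replace slot 3: 2·(22+58) − 9 = 151 → (22,58,151)
replace slot 1: 2·(58+151) − 22 = 396 → (396,58,151)

396,58,151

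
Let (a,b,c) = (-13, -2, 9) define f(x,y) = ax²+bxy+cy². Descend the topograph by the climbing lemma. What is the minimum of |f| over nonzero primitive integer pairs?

descent: ρ → (9,20,-2)  [lands on river]
river: ρ → (-2,20,9)
river: ρ → (9,16,-6)
river: ρ → (-6,20,3)
river: ρ → (3,16,-18)
river: ρ → (-18,20,1)
river: ρ → (1,20,-18)
river: ρ → (-18,16,3)
river: ρ → (3,20,-6)
river: ρ → (-6,16,9)
closes: descent 1, river 10
min |a| on river = 1

1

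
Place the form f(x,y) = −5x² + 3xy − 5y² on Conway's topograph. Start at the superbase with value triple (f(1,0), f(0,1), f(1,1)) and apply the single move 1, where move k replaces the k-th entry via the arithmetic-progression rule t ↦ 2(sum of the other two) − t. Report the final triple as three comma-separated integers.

start (-5,-5,-7) = (f(1,0),f(0,1),f(1,1))
replace slot 1: 2·((-5)+(-7)) − (-5) = -19 → (-19,-5,-7)

-19,-5,-7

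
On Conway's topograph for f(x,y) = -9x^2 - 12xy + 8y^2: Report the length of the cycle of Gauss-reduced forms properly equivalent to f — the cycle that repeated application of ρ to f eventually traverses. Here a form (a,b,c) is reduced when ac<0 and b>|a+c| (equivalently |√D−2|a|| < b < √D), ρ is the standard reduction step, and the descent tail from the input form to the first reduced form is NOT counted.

D = 432, ⌊√D⌋ = 20
descent: ρ → (8,12,-9)  [lands on river]
river: ρ → (-9,6,11)
river: ρ → (11,16,-4)
river: ρ → (-4,16,11)
river: ρ → (11,6,-9)
river: ρ → (-9,12,8)
river: ρ → (8,20,-1)
river: ρ → (-1,20,8)
ρ-cycle length = 8 (tail of 1 descent step not counted)

8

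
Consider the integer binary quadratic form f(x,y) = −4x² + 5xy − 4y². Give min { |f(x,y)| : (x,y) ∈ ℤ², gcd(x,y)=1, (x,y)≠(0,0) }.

translate: b→3 (≡-5 mod 8), so (4,-5,4)→(4,3,3)
flip: (4,3,3)→(3,-3,4)
translate: b→3 (≡-3 mod 6), so (3,-3,4)→(3,3,4)
reduced (well bottom): (3,3,4) with a≤c, −a<b≤a
well minimum |f| = |-3| = 3 (negative-definite)

3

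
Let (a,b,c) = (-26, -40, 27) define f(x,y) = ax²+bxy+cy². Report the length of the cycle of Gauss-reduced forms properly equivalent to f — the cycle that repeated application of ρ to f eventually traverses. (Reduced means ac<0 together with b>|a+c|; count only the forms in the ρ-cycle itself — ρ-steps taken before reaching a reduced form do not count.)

D = 4408, ⌊√D⌋ = 66
descent: ρ → (27,40,-26)  [lands on river]
river: ρ → (-26,64,3)
river: ρ → (3,62,-47)
river: ρ → (-47,32,18)
river: ρ → (18,40,-39)
river: ρ → (-39,38,19)
river: ρ → (19,38,-39)
river: ρ → (-39,40,18)
river: ρ → (18,32,-47)
river: ρ → (-47,62,3)
river: ρ → (3,64,-26)
river: ρ → (-26,40,27)
river: ρ → (27,14,-39)
river: ρ → (-39,64,2)
river: ρ → (2,64,-39)
river: ρ → (-39,14,27)
ρ-cycle length = 16 (tail of 1 descent step not counted)

16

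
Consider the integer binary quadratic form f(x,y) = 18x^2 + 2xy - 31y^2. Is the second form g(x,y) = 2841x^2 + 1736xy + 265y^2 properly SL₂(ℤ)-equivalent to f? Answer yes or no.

D₁ = 2236, D₂ = 2236
river cycle of f (length 16): (18, 38, -11), (-11, 28, 33), (33, 38, -6), (-6, 46, 5), (5, 44, -15), (-15, 46, 2), (2, 46, -15), (-15, 44, 5), (5, 46, -6), (-6, 38, 33), … (6 more)
river cycle of g (length 16): (18, 38, -11), (-11, 28, 33), (33, 38, -6), (-6, 46, 5), (5, 44, -15), (-15, 46, 2), (2, 46, -15), (-15, 44, 5), (5, 46, -6), (-6, 38, 33), … (6 more)
cycles coincide ⇒ equivalent

yes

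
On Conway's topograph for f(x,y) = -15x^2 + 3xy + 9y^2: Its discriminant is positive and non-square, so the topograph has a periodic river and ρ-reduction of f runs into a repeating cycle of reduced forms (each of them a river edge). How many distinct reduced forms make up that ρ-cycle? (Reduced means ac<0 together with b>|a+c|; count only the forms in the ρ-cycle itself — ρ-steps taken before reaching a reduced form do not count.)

D = 549, ⌊√D⌋ = 23
descent: ρ → (9,15,-9)  [lands on river]
river: ρ → (-9,21,3)
river: ρ → (3,21,-9)
river: ρ → (-9,15,9)
river: ρ → (9,21,-3)
river: ρ → (-3,21,9)
ρ-cycle length = 6 (tail of 1 descent step not counted)

6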